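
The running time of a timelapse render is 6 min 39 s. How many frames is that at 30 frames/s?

6 min 39 s = 399 s.
Frames = 399 × 30 = 11970.

11970 frames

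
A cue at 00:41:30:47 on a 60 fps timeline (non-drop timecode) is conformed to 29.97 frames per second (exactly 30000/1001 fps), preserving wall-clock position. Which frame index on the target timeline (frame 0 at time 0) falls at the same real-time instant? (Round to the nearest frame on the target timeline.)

frame 74649

Source frame index: (0×3600 + 41×60 + 30) × 60 + 47 = 149447.
Real time: 149447 / (60) = 149447/60 s.
Target frame: (149447/60) × (30000/1001) = 74723500/1001 ≈ 74648.851 → 74649.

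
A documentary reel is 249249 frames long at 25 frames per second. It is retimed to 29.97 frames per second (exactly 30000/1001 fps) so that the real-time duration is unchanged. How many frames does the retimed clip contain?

298800 frames

Target frames = source frames × (target rate / source rate) = 249249 × (30000/1001)/(25) = 249249 × 1200/1001 = 298800.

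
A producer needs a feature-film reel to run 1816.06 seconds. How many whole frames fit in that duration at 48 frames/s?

Frames = 1816.06 × 48 = 2179272/25 ≈ 87170.8800.
Complete frames: 87170.

87170 frames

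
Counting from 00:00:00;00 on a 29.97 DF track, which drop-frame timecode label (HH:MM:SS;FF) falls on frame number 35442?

Each 10-minute DF block holds 10 × 60 × 30 − 9 × 2 = 17982 frames. 35442 ÷ 17982 → 1 full block, remainder 17460.
Within the partial block the first minute is 1800 frames and each further minute 1798, so 9 further minute boundaries passed. Total skipped labels = 18 × 1 + 2 × 9 = 36.
Non-drop label index = 35442 + 36 = 35478; at 30 labels/s that is 00:19:42:18, i.e. DF 00:19:42;18.

00:19:42;18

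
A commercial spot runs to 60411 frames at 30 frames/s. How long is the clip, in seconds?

2013.7 seconds

Running time = 60411 / (30) = 2013.7 s.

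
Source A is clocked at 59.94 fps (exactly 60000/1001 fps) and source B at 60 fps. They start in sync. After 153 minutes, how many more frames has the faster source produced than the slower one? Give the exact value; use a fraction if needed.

153 min = 9180 s.
A emits 60000/1001 × 9180 = 550800000/1001 frames; B emits 60 × 9180 = 550800.
Difference = 550800/1001 frames (≈ 550.2498); B is ahead of A.

550800/1001 frames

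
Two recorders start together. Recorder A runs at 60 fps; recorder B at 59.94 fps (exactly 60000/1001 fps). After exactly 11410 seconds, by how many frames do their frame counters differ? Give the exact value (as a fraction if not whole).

A emits 60 × 11410 = 684600 frames; B emits 60000/1001 × 11410 = 97800000/143.
Difference = 97800/143 frames (≈ 683.9161); B is behind A.

97800/143 frames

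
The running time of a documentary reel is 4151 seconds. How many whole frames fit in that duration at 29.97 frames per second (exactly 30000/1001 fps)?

Frames = 4151 × 30000/1001 = 17790000/143 ≈ 124405.5944.
Complete frames: 124405.

124405 frames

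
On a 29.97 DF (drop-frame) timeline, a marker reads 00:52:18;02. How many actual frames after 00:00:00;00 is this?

Complete 10-minute blocks: 5, each 17982 frames → 89910.
Remaining 2 whole minutes in the current block: 1800 + 1 × 1798 = 3598 frames.
Within the current minute: 18 × 30 + 2 − 2 = 540 (labels ;00/;01 skipped at this minute). Total = 89910 + 3598 + 540 = 94048.

94048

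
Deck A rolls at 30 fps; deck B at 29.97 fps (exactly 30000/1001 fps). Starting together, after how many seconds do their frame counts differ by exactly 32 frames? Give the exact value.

16016/15 seconds

The gap grows by |30000/1001 − 30| = 30/1001 frames per second.
Time for a 32-frame gap: 32 ÷ (30/1001) = 16016/15 s.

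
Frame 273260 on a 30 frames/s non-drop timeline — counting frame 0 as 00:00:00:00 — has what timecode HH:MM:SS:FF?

273260 ÷ 30 = 9108 full seconds, remainder 20 frames.
9108 s = 2 h 31 min 48 s.
Timecode: 02:31:48:20.

02:31:48:20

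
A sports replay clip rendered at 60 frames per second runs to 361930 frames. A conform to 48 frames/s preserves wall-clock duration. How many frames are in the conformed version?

289544 frames

Target frames = source frames × (target rate / source rate) = 361930 × (48)/(60) = 361930 × 4/5 = 289544.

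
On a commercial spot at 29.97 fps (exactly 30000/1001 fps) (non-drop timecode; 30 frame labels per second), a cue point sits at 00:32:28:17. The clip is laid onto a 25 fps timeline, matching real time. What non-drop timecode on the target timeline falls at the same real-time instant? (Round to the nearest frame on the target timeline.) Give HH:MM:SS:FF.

Source frame index: (0×3600 + 32×60 + 28) × 30 + 17 = 58457.
Real time: 58457 / (30000/1001) = 58515457/30000 s.
Target frame: (58515457/30000) × (25) = 58515457/1200 ≈ 48762.881 → 48763.
At 25 labels/s: frame 48763 → 00:32:30:13.

00:32:30:13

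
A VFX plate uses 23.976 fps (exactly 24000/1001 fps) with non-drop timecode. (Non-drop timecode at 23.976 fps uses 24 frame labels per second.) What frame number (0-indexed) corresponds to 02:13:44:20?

192596

Total seconds to the label: (2 × 3600 + 13 × 60 + 44) = 8024.
Frame index = 8024 × 24 + 20 = 192596.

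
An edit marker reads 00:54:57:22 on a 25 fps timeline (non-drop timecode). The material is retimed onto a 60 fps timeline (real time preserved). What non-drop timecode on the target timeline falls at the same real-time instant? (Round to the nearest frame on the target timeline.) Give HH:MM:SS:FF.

Source frame index: (0×3600 + 54×60 + 57) × 25 + 22 = 82447.
Real time: 82447 / (25) = 82447/25 s.
Target frame: (82447/25) × (60) = 989364/5 ≈ 197872.800 → 197873.
At 60 labels/s: frame 197873 → 00:54:57:53.

00:54:57:53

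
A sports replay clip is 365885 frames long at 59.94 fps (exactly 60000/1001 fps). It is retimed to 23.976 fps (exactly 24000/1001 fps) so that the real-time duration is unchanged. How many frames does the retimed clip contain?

Target frames = source frames × (target rate / source rate) = 365885 × (24000/1001)/(60000/1001) = 365885 × 2/5 = 146354.

146354 frames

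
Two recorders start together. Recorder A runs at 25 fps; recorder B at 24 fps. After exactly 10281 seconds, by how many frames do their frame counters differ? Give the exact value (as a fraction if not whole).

10281 frames

A emits 25 × 10281 = 257025 frames; B emits 24 × 10281 = 246744.
Difference = 10281 frames; B is behind A.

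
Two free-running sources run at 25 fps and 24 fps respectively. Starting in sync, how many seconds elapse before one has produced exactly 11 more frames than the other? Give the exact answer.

The gap grows by |24 − 25| = 1 frame per second.
Time for a 11-frame gap: 11 ÷ (1) = 11 s.

11 seconds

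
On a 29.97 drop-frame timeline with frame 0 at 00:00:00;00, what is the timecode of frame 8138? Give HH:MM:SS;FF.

Ten DF minutes hold 17982 frames, so frame 8138 lies in block 0 (frames 0–17981) with 8138 frames into that block.
The block's first minute is 1800 frames and the rest 1798 each; 8138 frames reaches minute 4, so 0 × 18 + 4 × 2 = 8 labels have been skipped so far.
Adding those back, label number 8138 + 8 = 8146 at 30 labels/s is 271 s + 16 f = 0 h 4 min 31 s frame 16, i.e. 00:04:31;16.

00:04:31;16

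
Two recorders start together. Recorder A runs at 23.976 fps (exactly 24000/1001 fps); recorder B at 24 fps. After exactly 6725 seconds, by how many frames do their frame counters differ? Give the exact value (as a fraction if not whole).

161400/1001 frames

A emits 24000/1001 × 6725 = 161400000/1001 frames; B emits 24 × 6725 = 161400.
Difference = 161400/1001 frames (≈ 161.2388); B is ahead of A.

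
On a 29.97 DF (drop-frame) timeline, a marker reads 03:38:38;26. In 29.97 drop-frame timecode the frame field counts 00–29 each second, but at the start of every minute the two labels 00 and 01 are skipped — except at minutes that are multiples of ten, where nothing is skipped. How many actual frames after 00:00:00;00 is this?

393172

As if non-drop at 30 labels/s: (3 × 3600 + 38 × 60 + 38) × 30 + 26 = 393566.
Minute boundaries passed: 218; those not divisible by 10: 218 − 21 = 197; dropped labels = 2 × 197 = 394.
Actual frame index = 393566 − 394 = 393172.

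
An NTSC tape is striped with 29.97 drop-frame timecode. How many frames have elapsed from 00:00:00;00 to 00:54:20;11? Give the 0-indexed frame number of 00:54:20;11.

Complete 10-minute blocks: 5, each 17982 frames → 89910.
Remaining 4 whole minutes in the current block: 1800 + 3 × 1798 = 7194 frames.
Within the current minute: 20 × 30 + 11 − 2 = 609 (labels ;00/;01 skipped at this minute). Total = 89910 + 7194 + 609 = 97713.

97713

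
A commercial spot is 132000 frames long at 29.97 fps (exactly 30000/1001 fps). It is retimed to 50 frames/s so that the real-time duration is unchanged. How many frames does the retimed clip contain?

Target frames = source frames × (target rate / source rate) = 132000 × (50)/(30000/1001) = 132000 × 1001/600 = 220220.

220220 frames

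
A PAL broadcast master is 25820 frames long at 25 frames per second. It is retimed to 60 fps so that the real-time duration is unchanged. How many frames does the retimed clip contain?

61968 frames

Frames at target rate = 25820 × (60) / (25) = 61968.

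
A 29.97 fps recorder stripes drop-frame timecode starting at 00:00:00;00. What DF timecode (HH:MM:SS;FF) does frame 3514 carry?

Each 10-minute DF block holds 10 × 60 × 30 − 9 × 2 = 17982 frames. 3514 ÷ 17982 → 0 full blocks, remainder 3514.
Within the partial block the first minute is 1800 frames and each further minute 1798, so 1 further minute boundary passed. Total skipped labels = 18 × 0 + 2 × 1 = 2.
Non-drop label index = 3514 + 2 = 3516; at 30 labels/s that is 00:01:57:06, i.e. DF 00:01:57;06.

00:01:57;06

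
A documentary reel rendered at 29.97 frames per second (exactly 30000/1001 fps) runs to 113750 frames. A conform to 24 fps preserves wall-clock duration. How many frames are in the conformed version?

Target frames = source frames × (target rate / source rate) = 113750 × (24)/(30000/1001) = 113750 × 1001/1250 = 91091.

91091 frames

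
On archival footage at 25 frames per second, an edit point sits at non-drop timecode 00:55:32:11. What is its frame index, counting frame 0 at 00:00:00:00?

83311

Total seconds to the label: (0 × 3600 + 55 × 60 + 32) = 3332.
Frame index = 3332 × 25 + 11 = 83311.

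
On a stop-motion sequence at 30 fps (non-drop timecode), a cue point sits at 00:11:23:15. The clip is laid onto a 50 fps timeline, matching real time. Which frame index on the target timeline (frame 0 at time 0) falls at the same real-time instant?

frame 34175

Source frame index: (0×3600 + 11×60 + 23) × 30 + 15 = 20505.
Real time: 20505 / (30) = 1367/2 s.
Target frame: (1367/2) × (50) = 34175.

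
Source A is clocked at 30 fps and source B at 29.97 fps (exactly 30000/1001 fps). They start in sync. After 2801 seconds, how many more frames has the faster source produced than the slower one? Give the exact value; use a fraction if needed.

84030/1001 frames

A emits 30 × 2801 = 84030 frames; B emits 30000/1001 × 2801 = 84030000/1001.
Difference = 84030/1001 frames (≈ 83.9461); B is behind A.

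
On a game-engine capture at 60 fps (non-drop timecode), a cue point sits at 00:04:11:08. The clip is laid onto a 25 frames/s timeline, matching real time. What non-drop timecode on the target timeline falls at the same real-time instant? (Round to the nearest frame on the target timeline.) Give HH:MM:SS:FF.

00:04:11:03

Source frame index: (0×3600 + 4×60 + 11) × 60 + 8 = 15068.
Real time: 15068 / (60) = 3767/15 s.
Target frame: (3767/15) × (25) = 18835/3 ≈ 6278.333 → 6278.
At 25 labels/s: frame 6278 → 00:04:11:03.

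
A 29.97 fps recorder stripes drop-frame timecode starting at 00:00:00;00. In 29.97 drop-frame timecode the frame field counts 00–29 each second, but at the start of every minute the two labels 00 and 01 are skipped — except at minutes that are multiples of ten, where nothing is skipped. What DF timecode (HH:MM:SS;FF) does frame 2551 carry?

00:01:25;03

Ten DF minutes hold 17982 frames, so frame 2551 lies in block 0 (frames 0–17981) with 2551 frames into that block.
The block's first minute is 1800 frames and the rest 1798 each; 2551 frames reaches minute 1, so 0 × 18 + 1 × 2 = 2 labels have been skipped so far.
Adding those back, label number 2551 + 2 = 2553 at 30 labels/s is 85 s + 3 f = 0 h 1 min 25 s frame 3, i.e. 00:01:25;03.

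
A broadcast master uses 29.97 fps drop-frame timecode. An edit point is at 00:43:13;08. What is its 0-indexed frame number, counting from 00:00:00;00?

77720

As if non-drop at 30 labels/s: (0 × 3600 + 43 × 60 + 13) × 30 + 8 = 77798.
Minute boundaries passed: 43; those not divisible by 10: 43 − 4 = 39; dropped labels = 2 × 39 = 78.
Actual frame index = 77798 − 78 = 77720.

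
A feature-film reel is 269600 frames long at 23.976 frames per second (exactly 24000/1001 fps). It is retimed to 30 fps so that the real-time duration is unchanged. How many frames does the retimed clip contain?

337337 frames

Target frames = source frames × (target rate / source rate) = 269600 × (30)/(24000/1001) = 269600 × 1001/800 = 337337.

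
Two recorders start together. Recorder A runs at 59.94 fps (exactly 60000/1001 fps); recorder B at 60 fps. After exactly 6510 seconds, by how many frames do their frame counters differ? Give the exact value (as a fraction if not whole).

55800/143 frames

A emits 60000/1001 × 6510 = 55800000/143 frames; B emits 60 × 6510 = 390600.
Difference = 55800/143 frames (≈ 390.2098); B is ahead of A.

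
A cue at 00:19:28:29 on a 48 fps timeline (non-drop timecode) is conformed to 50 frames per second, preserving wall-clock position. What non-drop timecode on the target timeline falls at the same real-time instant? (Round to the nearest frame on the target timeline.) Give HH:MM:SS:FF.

00:19:28:30

Source frame index: (0×3600 + 19×60 + 28) × 48 + 29 = 56093.
Real time: 56093 / (48) = 56093/48 s.
Target frame: (56093/48) × (50) = 1402325/24 ≈ 58430.208 → 58430.
At 50 labels/s: frame 58430 → 00:19:28:30.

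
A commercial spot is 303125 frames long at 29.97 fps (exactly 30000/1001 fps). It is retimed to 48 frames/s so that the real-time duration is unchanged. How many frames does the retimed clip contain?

Target frames = source frames × (target rate / source rate) = 303125 × (48)/(30000/1001) = 303125 × 1001/625 = 485485.

485485 frames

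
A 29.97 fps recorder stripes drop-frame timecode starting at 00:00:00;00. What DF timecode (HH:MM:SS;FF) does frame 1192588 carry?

Each 10-minute DF block holds 10 × 60 × 30 − 9 × 2 = 17982 frames. 1192588 ÷ 17982 → 66 full blocks, remainder 5776.
Within the partial block the first minute is 1800 frames and each further minute 1798, so 3 further minute boundaries passed. Total skipped labels = 18 × 66 + 2 × 3 = 1194.
Non-drop label index = 1192588 + 1194 = 1193782; at 30 labels/s that is 11:03:12:22, i.e. DF 11:03:12;22.

11:03:12;22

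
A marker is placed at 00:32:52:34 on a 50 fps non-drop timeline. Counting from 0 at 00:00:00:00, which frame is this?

frame 98634

Total seconds to the label: (0 × 3600 + 32 × 60 + 52) = 1972.
Frame index = 1972 × 50 + 34 = 98634.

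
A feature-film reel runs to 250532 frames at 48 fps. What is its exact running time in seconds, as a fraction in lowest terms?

Running time = 250532 ÷ (48) = 250532 × 1/48 = 62633/12 s.

62633/12 seconds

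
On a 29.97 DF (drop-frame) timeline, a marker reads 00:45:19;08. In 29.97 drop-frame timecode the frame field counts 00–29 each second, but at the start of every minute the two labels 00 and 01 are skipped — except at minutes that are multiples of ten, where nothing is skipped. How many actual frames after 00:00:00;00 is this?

Complete 10-minute blocks: 4, each 17982 frames → 71928.
Remaining 5 whole minutes in the current block: 1800 + 4 × 1798 = 8992 frames.
Within the current minute: 19 × 30 + 8 − 2 = 576 (labels ;00/;01 skipped at this minute). Total = 71928 + 8992 + 576 = 81496.

81496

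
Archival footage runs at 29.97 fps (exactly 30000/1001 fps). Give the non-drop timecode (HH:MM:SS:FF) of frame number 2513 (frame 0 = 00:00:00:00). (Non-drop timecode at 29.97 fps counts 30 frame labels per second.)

2513 ÷ 30 = 83 full seconds, remainder 23 frames.
83 s = 0 h 1 min 23 s.
Timecode: 00:01:23:23.

00:01:23:23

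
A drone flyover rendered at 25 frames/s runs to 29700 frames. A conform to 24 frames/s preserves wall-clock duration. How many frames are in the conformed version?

28512 frames

Target frames = source frames × (target rate / source rate) = 29700 × (24)/(25) = 29700 × 24/25 = 28512.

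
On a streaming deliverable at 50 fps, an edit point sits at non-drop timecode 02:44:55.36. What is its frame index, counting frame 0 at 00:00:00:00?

Total seconds to the label: (2 × 3600 + 44 × 60 + 55) = 9895.
Frame index = 9895 × 50 + 36 = 494786.

494786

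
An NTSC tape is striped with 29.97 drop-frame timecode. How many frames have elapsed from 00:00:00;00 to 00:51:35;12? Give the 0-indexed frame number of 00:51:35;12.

As if non-drop at 30 labels/s: (0 × 3600 + 51 × 60 + 35) × 30 + 12 = 92862.
Minute boundaries passed: 51; those not divisible by 10: 51 − 5 = 46; dropped labels = 2 × 46 = 92.
Actual frame index = 92862 − 92 = 92770.

92770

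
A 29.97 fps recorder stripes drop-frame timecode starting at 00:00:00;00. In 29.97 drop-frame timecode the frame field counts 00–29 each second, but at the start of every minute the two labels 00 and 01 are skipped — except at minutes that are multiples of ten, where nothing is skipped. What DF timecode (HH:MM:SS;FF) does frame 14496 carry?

Ten DF minutes hold 17982 frames, so frame 14496 lies in block 0 (frames 0–17981) with 14496 frames into that block.
The block's first minute is 1800 frames and the rest 1798 each; 14496 frames reaches minute 8, so 0 × 18 + 8 × 2 = 16 labels have been skipped so far.
Adding those back, label number 14496 + 16 = 14512 at 30 labels/s is 483 s + 22 f = 0 h 8 min 3 s frame 22, i.e. 00:08:03;22.

00:08:03;22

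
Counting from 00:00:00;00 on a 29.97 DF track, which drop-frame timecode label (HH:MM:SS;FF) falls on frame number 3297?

Each 10-minute DF block holds 10 × 60 × 30 − 9 × 2 = 17982 frames. 3297 ÷ 17982 → 0 full blocks, remainder 3297.
Within the partial block the first minute is 1800 frames and each further minute 1798, so 1 further minute boundary passed. Total skipped labels = 18 × 0 + 2 × 1 = 2.
Non-drop label index = 3297 + 2 = 3299; at 30 labels/s that is 00:01:49:29, i.e. DF 00:01:49;29.

00:01:49;29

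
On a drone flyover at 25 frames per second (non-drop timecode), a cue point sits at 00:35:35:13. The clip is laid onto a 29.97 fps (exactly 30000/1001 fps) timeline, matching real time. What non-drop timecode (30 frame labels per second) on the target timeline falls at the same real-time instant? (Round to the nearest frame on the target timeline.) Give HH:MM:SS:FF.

Source frame index: (0×3600 + 35×60 + 35) × 25 + 13 = 53388.
Real time: 53388 / (25) = 53388/25 s.
Target frame: (53388/25) × (30000/1001) = 64065600/1001 ≈ 64001.598 → 64002.
At 30 labels/s: frame 64002 → 00:35:33:12.

00:35:33:12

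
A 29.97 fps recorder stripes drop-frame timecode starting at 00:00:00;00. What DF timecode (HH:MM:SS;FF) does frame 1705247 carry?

Each 10-minute DF block holds 10 × 60 × 30 − 9 × 2 = 17982 frames. 1705247 ÷ 17982 → 94 full blocks, remainder 14939.
Within the partial block the first minute is 1800 frames and each further minute 1798, so 8 further minute boundaries passed. Total skipped labels = 18 × 94 + 2 × 8 = 1708.
Non-drop label index = 1705247 + 1708 = 1706955; at 30 labels/s that is 15:48:18:15, i.e. DF 15:48:18;15.

15:48:18;15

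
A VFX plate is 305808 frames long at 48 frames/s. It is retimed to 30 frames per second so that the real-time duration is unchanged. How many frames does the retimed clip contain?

191130 frames

Frames at target rate = 305808 × (30) / (48) = 191130.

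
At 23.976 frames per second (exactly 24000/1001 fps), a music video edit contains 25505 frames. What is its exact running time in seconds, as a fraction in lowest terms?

Running time = 25505 ÷ (24000/1001) = 25505 × 1001/24000 = 5106101/4800 s.

5106101/4800 seconds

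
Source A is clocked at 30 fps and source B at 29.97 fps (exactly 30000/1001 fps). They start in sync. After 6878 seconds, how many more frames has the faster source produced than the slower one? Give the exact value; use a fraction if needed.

206340/1001 frames

A emits 30 × 6878 = 206340 frames; B emits 30000/1001 × 6878 = 206340000/1001.
Difference = 206340/1001 frames (≈ 206.1339); B is behind A.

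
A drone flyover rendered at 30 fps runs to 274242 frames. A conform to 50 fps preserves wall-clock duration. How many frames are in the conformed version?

Target frames = source frames × (target rate / source rate) = 274242 × (50)/(30) = 274242 × 5/3 = 457070.

457070 frames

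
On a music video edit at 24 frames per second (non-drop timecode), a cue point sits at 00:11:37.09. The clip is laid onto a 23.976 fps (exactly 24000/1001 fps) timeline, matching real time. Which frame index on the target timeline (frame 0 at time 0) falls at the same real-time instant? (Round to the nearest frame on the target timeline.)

frame 16720

Source frame index: (0×3600 + 11×60 + 37) × 24 + 9 = 16737.
Real time: 16737 / (24) = 5579/8 s.
Target frame: (5579/8) × (24000/1001) = 2391000/143 ≈ 16720.280 → 16720.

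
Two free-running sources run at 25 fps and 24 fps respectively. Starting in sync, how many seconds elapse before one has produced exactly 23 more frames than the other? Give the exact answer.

23 seconds

The gap grows by |24 − 25| = 1 frame per second.
Time for a 23-frame gap: 23 ÷ (1) = 23 s.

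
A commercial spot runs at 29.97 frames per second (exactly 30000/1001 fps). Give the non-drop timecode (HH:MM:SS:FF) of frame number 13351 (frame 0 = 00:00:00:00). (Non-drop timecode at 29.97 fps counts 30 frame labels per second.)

00:07:25:01

13351 ÷ 30 = 445 full seconds, remainder 1 frame.
445 s = 0 h 7 min 25 s.
Timecode: 00:07:25:01.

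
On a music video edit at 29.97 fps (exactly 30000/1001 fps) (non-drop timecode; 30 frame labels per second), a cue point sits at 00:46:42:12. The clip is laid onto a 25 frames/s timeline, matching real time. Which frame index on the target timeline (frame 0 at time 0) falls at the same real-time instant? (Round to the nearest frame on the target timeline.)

Source frame index: (0×3600 + 46×60 + 42) × 30 + 12 = 84072.
Real time: 84072 / (30000/1001) = 3506503/1250 s.
Target frame: (3506503/1250) × (25) = 3506503/50 ≈ 70130.060 → 70130.

frame 70130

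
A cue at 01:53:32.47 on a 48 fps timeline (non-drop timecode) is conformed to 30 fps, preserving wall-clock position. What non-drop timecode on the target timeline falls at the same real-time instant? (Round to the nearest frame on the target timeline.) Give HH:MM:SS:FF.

01:53:32:29

Source frame index: (1×3600 + 53×60 + 32) × 48 + 47 = 327023.
Real time: 327023 / (48) = 327023/48 s.
Target frame: (327023/48) × (30) = 1635115/8 ≈ 204389.375 → 204389.
At 30 labels/s: frame 204389 → 01:53:32:29.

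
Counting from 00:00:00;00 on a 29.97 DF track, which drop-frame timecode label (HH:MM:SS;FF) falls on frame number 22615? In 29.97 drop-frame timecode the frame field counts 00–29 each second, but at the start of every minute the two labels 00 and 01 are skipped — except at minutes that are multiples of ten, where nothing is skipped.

00:12:34;17

Each 10-minute DF block holds 10 × 60 × 30 − 9 × 2 = 17982 frames. 22615 ÷ 17982 → 1 full block, remainder 4633.
Within the partial block the first minute is 1800 frames and each further minute 1798, so 2 further minute boundaries passed. Total skipped labels = 18 × 1 + 2 × 2 = 22.
Non-drop label index = 22615 + 22 = 22637; at 30 labels/s that is 00:12:34:17, i.e. DF 00:12:34;17.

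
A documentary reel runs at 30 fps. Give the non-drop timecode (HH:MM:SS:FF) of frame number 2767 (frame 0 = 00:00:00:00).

00:01:32:07

2767 ÷ 30 = 92 full seconds, remainder 7 frames.
92 s = 0 h 1 min 32 s.
Timecode: 00:01:32:07.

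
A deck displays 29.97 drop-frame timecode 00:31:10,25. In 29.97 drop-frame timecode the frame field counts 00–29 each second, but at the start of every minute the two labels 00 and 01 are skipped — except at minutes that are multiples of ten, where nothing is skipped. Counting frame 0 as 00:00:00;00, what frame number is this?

Complete 10-minute blocks: 3, each 17982 frames → 53946.
Remaining 1 whole minute in the current block: 1800 + 0 × 1798 = 1800 frames.
Within the current minute: 10 × 30 + 25 − 2 = 323 (labels ;00/;01 skipped at this minute). Total = 53946 + 1800 + 323 = 56069.

56069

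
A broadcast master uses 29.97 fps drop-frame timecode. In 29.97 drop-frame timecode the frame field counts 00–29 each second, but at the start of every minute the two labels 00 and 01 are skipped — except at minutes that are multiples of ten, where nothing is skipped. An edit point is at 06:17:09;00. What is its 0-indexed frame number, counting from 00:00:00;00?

678190

As if non-drop at 30 labels/s: (6 × 3600 + 17 × 60 + 9) × 30 + 0 = 678870.
Minute boundaries passed: 377; those not divisible by 10: 377 − 37 = 340; dropped labels = 2 × 340 = 680.
Actual frame index = 678870 − 680 = 678190.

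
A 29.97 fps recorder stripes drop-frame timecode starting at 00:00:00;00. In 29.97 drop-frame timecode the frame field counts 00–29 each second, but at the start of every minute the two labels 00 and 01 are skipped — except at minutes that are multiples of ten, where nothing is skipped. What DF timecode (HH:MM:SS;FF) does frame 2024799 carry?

Each 10-minute DF block holds 10 × 60 × 30 − 9 × 2 = 17982 frames. 2024799 ÷ 17982 → 112 full blocks, remainder 10815.
Within the partial block the first minute is 1800 frames and each further minute 1798, so 6 further minute boundaries passed. Total skipped labels = 18 × 112 + 2 × 6 = 2028.
Non-drop label index = 2024799 + 2028 = 2026827; at 30 labels/s that is 18:46:00:27, i.e. DF 18:46:00;27.

18:46:00;27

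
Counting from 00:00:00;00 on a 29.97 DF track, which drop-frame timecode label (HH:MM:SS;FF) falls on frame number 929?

Ten DF minutes hold 17982 frames, so frame 929 lies in block 0 (frames 0–17981) with 929 frames into that block.
The block's first minute is 1800 frames and the rest 1798 each; 929 frames reaches minute 0, so 0 × 18 + 0 × 2 = 0 labels have been skipped so far.
Adding those back, label number 929 + 0 = 929 at 30 labels/s is 30 s + 29 f = 0 h 0 min 30 s frame 29, i.e. 00:00:30;29.

00:00:30;29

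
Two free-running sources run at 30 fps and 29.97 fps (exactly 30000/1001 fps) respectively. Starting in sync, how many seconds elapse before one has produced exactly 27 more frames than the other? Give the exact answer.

The gap grows by |30000/1001 − 30| = 30/1001 frames per second.
Time for a 27-frame gap: 27 ÷ (30/1001) = 900.9 s.

900.9 seconds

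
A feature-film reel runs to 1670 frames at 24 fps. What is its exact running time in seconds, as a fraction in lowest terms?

Running time = 1670 ÷ (24) = 1670 × 1/24 = 835/12 s.

835/12 seconds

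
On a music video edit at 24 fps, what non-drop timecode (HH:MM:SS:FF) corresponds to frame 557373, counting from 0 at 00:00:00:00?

557373 ÷ 24 = 23223 full seconds, remainder 21 frames.
23223 s = 6 h 27 min 3 s.
Timecode: 06:27:03:21.

06:27:03:21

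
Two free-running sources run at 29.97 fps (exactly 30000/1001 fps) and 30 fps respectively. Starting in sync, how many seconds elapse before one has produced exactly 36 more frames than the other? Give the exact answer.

The gap grows by |30 − 30000/1001| = 30/1001 frames per second.
Time for a 36-frame gap: 36 ÷ (30/1001) = 1201.2 s.

1201.2 seconds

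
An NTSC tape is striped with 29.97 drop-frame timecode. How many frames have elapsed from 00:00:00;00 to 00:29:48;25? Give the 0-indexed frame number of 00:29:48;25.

As if non-drop at 30 labels/s: (0 × 3600 + 29 × 60 + 48) × 30 + 25 = 53665.
Minute boundaries passed: 29; those not divisible by 10: 29 − 2 = 27; dropped labels = 2 × 27 = 54.
Actual frame index = 53665 − 54 = 53611.

53611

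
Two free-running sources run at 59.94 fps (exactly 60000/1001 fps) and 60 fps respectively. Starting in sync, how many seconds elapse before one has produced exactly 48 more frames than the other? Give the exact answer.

The gap grows by |60 − 60000/1001| = 60/1001 frames per second.
Time for a 48-frame gap: 48 ÷ (60/1001) = 800.8 s.

800.8 seconds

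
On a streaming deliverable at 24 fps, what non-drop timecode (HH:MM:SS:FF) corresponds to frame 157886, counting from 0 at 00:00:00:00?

157886 ÷ 24 = 6578 full seconds, remainder 14 frames.
6578 s = 1 h 49 min 38 s.
Timecode: 01:49:38:14.

01:49:38:14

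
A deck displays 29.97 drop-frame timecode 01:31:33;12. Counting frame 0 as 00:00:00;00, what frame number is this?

164638

As if non-drop at 30 labels/s: (1 × 3600 + 31 × 60 + 33) × 30 + 12 = 164802.
Minute boundaries passed: 91; those not divisible by 10: 91 − 9 = 82; dropped labels = 2 × 82 = 164.
Actual frame index = 164802 − 164 = 164638.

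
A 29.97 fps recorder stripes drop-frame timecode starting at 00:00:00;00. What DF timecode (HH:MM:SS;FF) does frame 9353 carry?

Ten DF minutes hold 17982 frames, so frame 9353 lies in block 0 (frames 0–17981) with 9353 frames into that block.
The block's first minute is 1800 frames and the rest 1798 each; 9353 frames reaches minute 5, so 0 × 18 + 5 × 2 = 10 labels have been skipped so far.
Adding those back, label number 9353 + 10 = 9363 at 30 labels/s is 312 s + 3 f = 0 h 5 min 12 s frame 3, i.e. 00:05:12;03.

00:05:12;03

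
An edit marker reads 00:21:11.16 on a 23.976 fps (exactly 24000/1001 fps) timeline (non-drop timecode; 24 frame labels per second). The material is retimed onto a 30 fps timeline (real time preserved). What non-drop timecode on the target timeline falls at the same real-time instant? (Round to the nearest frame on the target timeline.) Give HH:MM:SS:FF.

00:21:12:28

Source frame index: (0×3600 + 21×60 + 11) × 24 + 16 = 30520.
Real time: 30520 / (24000/1001) = 763763/600 s.
Target frame: (763763/600) × (30) = 763763/20 ≈ 38188.150 → 38188.
At 30 labels/s: frame 38188 → 00:21:12:28.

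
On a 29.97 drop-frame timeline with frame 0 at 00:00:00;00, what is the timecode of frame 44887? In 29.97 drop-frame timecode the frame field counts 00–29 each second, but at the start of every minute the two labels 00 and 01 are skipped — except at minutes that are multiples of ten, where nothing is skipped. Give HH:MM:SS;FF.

00:24:57;21

Each 10-minute DF block holds 10 × 60 × 30 − 9 × 2 = 17982 frames. 44887 ÷ 17982 → 2 full blocks, remainder 8923.
Within the partial block the first minute is 1800 frames and each further minute 1798, so 4 further minute boundaries passed. Total skipped labels = 18 × 2 + 2 × 4 = 44.
Non-drop label index = 44887 + 44 = 44931; at 30 labels/s that is 00:24:57:21, i.e. DF 00:24:57;21.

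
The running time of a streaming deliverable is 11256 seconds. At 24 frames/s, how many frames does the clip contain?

270144 frames

Frames = 11256 × 24 = 270144.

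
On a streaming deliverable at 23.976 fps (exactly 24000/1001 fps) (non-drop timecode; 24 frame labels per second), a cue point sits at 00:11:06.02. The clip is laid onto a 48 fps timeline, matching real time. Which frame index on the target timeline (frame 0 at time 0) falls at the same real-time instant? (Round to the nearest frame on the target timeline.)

Source frame index: (0×3600 + 11×60 + 6) × 24 + 2 = 15986.
Real time: 15986 / (24000/1001) = 8000993/12000 s.
Target frame: (8000993/12000) × (48) = 8000993/250 ≈ 32003.972 → 32004.

frame 32004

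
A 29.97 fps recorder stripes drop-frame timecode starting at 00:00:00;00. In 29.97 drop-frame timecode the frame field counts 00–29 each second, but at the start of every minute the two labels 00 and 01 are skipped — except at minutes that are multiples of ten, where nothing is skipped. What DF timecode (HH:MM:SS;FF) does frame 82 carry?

Ten DF minutes hold 17982 frames, so frame 82 lies in block 0 (frames 0–17981) with 82 frames into that block.
The block's first minute is 1800 frames and the rest 1798 each; 82 frames reaches minute 0, so 0 × 18 + 0 × 2 = 0 labels have been skipped so far.
Adding those back, label number 82 + 0 = 82 at 30 labels/s is 2 s + 22 f = 0 h 0 min 2 s frame 22, i.e. 00:00:02;22.

00:00:02;22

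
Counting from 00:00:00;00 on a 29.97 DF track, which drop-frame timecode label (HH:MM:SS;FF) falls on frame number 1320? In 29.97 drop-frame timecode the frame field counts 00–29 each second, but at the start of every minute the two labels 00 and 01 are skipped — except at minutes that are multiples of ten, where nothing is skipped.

Ten DF minutes hold 17982 frames, so frame 1320 lies in block 0 (frames 0–17981) with 1320 frames into that block.
The block's first minute is 1800 frames and the rest 1798 each; 1320 frames reaches minute 0, so 0 × 18 + 0 × 2 = 0 labels have been skipped so far.
Adding those back, label number 1320 + 0 = 1320 at 30 labels/s is 44 s + 0 f = 0 h 0 min 44 s frame 0, i.e. 00:00:44;00.

00:00:44;00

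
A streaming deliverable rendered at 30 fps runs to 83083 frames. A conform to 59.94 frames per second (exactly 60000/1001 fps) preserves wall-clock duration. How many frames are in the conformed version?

166000 frames

Target frames = source frames × (target rate / source rate) = 83083 × (60000/1001)/(30) = 83083 × 2000/1001 = 166000.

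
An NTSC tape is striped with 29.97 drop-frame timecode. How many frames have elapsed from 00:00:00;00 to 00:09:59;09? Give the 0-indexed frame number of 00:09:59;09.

17961

Complete 10-minute blocks: 0, each 17982 frames → 0.
Remaining 9 whole minutes in the current block: 1800 + 8 × 1798 = 16184 frames.
Within the current minute: 59 × 30 + 9 − 2 = 1777 (labels ;00/;01 skipped at this minute). Total = 0 + 16184 + 1777 = 17961.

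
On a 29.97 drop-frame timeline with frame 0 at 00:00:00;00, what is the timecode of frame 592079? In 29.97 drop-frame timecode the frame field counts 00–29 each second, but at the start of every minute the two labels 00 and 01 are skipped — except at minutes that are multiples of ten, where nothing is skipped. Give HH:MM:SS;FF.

05:29:15;23

Each 10-minute DF block holds 10 × 60 × 30 − 9 × 2 = 17982 frames. 592079 ÷ 17982 → 32 full blocks, remainder 16655.
Within the partial block the first minute is 1800 frames and each further minute 1798, so 9 further minute boundaries passed. Total skipped labels = 18 × 32 + 2 × 9 = 594.
Non-drop label index = 592079 + 594 = 592673; at 30 labels/s that is 05:29:15:23, i.e. DF 05:29:15;23.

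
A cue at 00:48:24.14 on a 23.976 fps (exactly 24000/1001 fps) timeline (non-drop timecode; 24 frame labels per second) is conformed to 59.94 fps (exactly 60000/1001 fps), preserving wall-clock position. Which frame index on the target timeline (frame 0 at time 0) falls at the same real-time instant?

Source frame index: (0×3600 + 48×60 + 24) × 24 + 14 = 69710.
Real time: 69710 / (24000/1001) = 6977971/2400 s.
Target frame: (6977971/2400) × (60000/1001) = 174275.

frame 174275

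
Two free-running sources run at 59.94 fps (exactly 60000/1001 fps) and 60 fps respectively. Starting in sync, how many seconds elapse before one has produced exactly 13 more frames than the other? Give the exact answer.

13013/60 seconds

The gap grows by |60 − 60000/1001| = 60/1001 frames per second.
Time for a 13-frame gap: 13 ÷ (60/1001) = 13013/60 s.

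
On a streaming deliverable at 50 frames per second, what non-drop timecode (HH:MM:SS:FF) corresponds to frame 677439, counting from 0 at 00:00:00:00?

03:45:48:39

677439 ÷ 50 = 13548 full seconds, remainder 39 frames.
13548 s = 3 h 45 min 48 s.
Timecode: 03:45:48:39.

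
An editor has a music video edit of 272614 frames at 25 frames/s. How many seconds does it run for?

Running time = 272614 / (25) = 10904.56 s.

10904.56 seconds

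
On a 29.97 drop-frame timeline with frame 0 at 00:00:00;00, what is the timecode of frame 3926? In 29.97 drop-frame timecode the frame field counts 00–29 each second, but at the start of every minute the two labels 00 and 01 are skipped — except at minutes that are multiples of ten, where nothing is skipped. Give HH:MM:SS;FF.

Each 10-minute DF block holds 10 × 60 × 30 − 9 × 2 = 17982 frames. 3926 ÷ 17982 → 0 full blocks, remainder 3926.
Within the partial block the first minute is 1800 frames and each further minute 1798, so 2 further minute boundaries passed. Total skipped labels = 18 × 0 + 2 × 2 = 4.
Non-drop label index = 3926 + 4 = 3930; at 30 labels/s that is 00:02:11:00, i.e. DF 00:02:11;00.

00:02:11;00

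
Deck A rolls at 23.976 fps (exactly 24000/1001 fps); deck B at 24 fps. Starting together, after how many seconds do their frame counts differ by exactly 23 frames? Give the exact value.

23023/24 seconds

The gap grows by |24 − 24000/1001| = 24/1001 frames per second.
Time for a 23-frame gap: 23 ÷ (24/1001) = 23023/24 s.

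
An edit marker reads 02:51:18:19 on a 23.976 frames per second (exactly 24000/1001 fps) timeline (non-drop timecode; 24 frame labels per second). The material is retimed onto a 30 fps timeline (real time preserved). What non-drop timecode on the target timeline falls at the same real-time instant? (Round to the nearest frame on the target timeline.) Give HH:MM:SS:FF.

Source frame index: (2×3600 + 51×60 + 18) × 24 + 19 = 246691.
Real time: 246691 / (24000/1001) = 246937691/24000 s.
Target frame: (246937691/24000) × (30) = 246937691/800 ≈ 308672.114 → 308672.
At 30 labels/s: frame 308672 → 02:51:29:02.

02:51:29:02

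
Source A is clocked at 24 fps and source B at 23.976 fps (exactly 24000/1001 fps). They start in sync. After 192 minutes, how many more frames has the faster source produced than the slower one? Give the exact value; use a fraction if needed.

192 min = 11520 s.
A emits 24 × 11520 = 276480 frames; B emits 24000/1001 × 11520 = 276480000/1001.
Difference = 276480/1001 frames (≈ 276.2038); B is behind A.

276480/1001 frames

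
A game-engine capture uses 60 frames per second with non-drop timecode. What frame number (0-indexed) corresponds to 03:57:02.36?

Total seconds to the label: (3 × 3600 + 57 × 60 + 2) = 14222.
Frame index = 14222 × 60 + 36 = 853356.

frame 853356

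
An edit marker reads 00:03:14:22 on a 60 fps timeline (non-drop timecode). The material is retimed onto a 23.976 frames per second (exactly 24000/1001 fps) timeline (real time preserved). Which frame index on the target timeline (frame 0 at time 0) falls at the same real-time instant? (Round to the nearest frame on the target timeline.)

Source frame index: (0×3600 + 3×60 + 14) × 60 + 22 = 11662.
Real time: 11662 / (60) = 5831/30 s.
Target frame: (5831/30) × (24000/1001) = 666400/143 ≈ 4660.140 → 4660.

frame 4660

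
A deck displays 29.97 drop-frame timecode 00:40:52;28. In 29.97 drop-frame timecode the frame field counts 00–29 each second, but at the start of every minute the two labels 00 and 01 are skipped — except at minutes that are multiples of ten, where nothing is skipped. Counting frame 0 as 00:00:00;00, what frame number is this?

73516

Complete 10-minute blocks: 4, each 17982 frames → 71928.
Remaining 0 whole minutes in the current block: 0 frames.
Within the current minute: 52 × 30 + 28 = 1588. Total = 71928 + 0 + 1588 = 73516.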